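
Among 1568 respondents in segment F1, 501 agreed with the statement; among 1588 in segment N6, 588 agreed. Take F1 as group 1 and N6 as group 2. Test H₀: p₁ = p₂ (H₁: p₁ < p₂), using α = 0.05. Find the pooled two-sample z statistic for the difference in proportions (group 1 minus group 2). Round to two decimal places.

z = -3.00

p̂₁ = 501/1568 ≈ 0.31952, p̂₂ = 588/1588 ≈ 0.37028.
Pooled p̂ = (501+588)/(1568+1588) = 1089/3156 = 0.34506.
SE = √(0.225993 × 0.00126748) = 0.01692.
z = (0.31952 − 0.37028)/0.01692 = -0.05076/0.01692 = -3.00.
p-value = P(Z < -2.999) ≈ 0.0014, so at α = 0.05 we reject H₀.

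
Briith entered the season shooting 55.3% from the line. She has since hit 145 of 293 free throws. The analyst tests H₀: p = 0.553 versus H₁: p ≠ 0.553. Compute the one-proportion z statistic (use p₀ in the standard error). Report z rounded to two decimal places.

p̂ = 145/293 = 0.4949.
Standard error under H₀: √(0.553×0.447/293) = 0.0290.
z = (0.4949 − 0.553)/0.0290 = -0.0581/0.0290 = -2.00.

z = -2.00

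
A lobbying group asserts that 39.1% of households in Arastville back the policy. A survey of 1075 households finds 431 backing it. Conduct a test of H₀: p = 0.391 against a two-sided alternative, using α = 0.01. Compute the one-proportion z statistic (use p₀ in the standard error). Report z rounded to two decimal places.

p̂ = 431/1075 = 0.40093.
Standard error under H₀: √(0.391×0.609/1075) = 0.01488.
z = (0.40093 − 0.391)/0.01488 = 0.00993/0.01488 = 0.67.
Two-sided p-value ≈ 2·Φ(−0.667) = 0.5046, so at α = 0.01 we fail to reject H₀.

z = 0.67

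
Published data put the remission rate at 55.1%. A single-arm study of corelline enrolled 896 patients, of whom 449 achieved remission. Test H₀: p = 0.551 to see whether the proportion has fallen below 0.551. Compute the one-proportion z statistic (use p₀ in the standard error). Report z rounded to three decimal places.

z = -3.002

p̂ = 449/896 = 0.501116.
SE = √(p₀(1−p₀)/n) = √(0.2474/896) = 0.016617.
z = (0.501116 − 0.551)/0.016617 = -0.049884/0.016617 = -3.002.
p-value = P(Z < -3.002) ≈ 0.0013.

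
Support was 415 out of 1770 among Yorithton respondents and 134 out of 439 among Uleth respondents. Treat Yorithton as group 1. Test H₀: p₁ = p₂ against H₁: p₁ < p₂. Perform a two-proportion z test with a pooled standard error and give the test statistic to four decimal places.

p̂₁ = 415/1770 ≈ 0.234463, p̂₂ = 134/439 ≈ 0.305239.
Pooled p̂ = (415+134)/(1770+439) = 549/2209 = 0.248529.
SE = √(p̂(1−p̂)(1/n₁+1/n₂)) = √(0.248529·0.751471·0.00284288) = √(0.000530942) = 0.023042.
z = (0.234463 − 0.305239)/0.023042 = -0.070776/0.023042 = -3.0716.
p-value = P(Z < -3.072) ≈ 0.0011.

z = -3.0716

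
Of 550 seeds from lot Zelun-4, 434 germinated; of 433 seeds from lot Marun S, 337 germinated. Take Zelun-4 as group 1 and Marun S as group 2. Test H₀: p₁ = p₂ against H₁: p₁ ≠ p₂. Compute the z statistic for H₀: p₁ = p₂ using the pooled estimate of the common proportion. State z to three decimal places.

p̂₁ = 434/550 ≈ 0.78909, p̂₂ = 337/433 ≈ 0.77829.
Pooled p̂ = (434+337)/(550+433) = 771/983 = 0.78433.
SE = √(p̂(1−p̂)(1/n₁+1/n₂)) = √(0.78433·0.21567·0.00412765) = √(0.00069821) = 0.02642.
z = (0.78909 − 0.77829)/0.02642 = 0.01080/0.02642 = 0.409.

z = 0.409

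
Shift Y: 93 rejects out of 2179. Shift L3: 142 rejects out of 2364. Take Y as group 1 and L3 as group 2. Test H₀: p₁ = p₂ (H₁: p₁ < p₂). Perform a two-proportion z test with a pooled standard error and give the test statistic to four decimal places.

p̂₁ = 93/2179 ≈ 0.0426801, p̂₂ = 142/2364 ≈ 0.0600677.
Pooled p̂ = (93+142)/(2179+2364) = 235/4543 = 0.0517279.
SE = √(0.0490522 × 0.000881938) = 0.0065773.
z = (0.0426801 − 0.0600677)/0.0065773 = -0.0173876/0.0065773 = -2.6436.

z = -2.6436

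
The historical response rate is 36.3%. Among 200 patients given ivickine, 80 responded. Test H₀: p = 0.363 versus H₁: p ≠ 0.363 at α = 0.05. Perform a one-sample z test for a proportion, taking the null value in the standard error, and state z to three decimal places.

p̂ = 80/200 ≈ 0.40000.
SE = √(p₀(1−p₀)/n) = √(0.23123/200) = 0.03400.
z = (0.40000 − 0.363)/0.03400 = 0.03700/0.03400 = 1.088.
p-value = 2·P(Z > 1.088) ≈ 0.2765. With α = 0.05, fail to reject H₀.

z = 1.088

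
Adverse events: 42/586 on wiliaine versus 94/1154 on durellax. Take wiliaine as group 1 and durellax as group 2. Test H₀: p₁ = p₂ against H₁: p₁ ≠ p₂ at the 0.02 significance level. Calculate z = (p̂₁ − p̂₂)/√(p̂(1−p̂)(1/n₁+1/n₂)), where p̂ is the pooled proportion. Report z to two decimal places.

z = -0.72

p̂₁ = 42/586 = 0.0717, p̂₂ = 94/1154 = 0.0815.
Pooled p̂ = (42+94)/(586+1154) = 136/1740 = 0.0782.
SE = √(0.0720518 × 0.00257304) = 0.0136.
z = (0.0717 − 0.0815)/0.0136 = -0.0098/0.0136 = -0.72.
Two-sided p-value ≈ 2·Φ(−0.719) = 0.4724, so at α = 0.02 we fail to reject H₀.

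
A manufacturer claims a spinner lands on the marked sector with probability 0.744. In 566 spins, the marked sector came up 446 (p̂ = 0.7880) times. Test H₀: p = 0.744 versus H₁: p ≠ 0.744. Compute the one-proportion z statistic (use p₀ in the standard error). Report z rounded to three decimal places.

p̂ = 446/566 ≈ 0.787986.
SE = √(p₀(1−p₀)/n) = √(0.19046/566) = 0.018344.
z = (0.787986 − 0.744)/0.018344 = 0.043986/0.018344 = 2.398.
Two-sided p-value ≈ 2·Φ(−2.398) = 0.0165.

z = 2.398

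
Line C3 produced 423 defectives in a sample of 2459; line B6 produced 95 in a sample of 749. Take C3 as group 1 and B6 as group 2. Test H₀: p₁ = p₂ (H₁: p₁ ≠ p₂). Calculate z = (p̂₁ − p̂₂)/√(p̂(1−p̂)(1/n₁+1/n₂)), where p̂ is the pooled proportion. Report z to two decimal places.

p̂₁ = 423/2459 = 0.1720, p̂₂ = 95/749 = 0.1268.
Pooled p̂ = (423+95)/(2459+749) = 518/3208 = 0.1615.
SE = √(p̂(1−p̂)(1/n₁+1/n₂)) = √(0.1615·0.8385·0.00174178) = √(0.000235834) = 0.0154.
z = (0.1720 − 0.1268)/0.0154 = 0.0452/0.0154 = 2.94.
p-value = 2·P(Z > 2.942) ≈ 0.0033.

z = 2.94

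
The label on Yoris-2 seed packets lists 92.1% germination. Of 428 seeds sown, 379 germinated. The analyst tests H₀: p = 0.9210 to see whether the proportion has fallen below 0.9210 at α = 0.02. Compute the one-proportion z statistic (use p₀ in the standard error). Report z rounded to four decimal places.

p̂ = 379/428 = 0.885514.
SE = √(p₀(1−p₀)/n) = √(0.072759/428) = 0.013038.
z = (0.885514 − 0.921)/0.013038 = -0.035486/0.013038 = -2.7217.
p-value = P(Z < -2.722) ≈ 0.0032. With α = 0.02, reject H₀.

z = -2.7217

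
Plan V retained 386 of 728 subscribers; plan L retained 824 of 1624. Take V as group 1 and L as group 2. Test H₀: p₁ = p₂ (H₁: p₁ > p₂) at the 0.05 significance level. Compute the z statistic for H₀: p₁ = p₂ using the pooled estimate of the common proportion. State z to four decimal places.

p̂₁ = 386/728 ≈ 0.530220, p̂₂ = 824/1624 ≈ 0.507389.
Pooled p̂ = (386+824)/(728+1624) = 1210/2352 = 0.514456.
SE = √(0.249791 × 0.00198939) = 0.022292.
z = (0.530220 − 0.507389)/0.022292 = 0.022831/0.022292 = 1.0242.
p-value = P(Z > 1.024) ≈ 0.1529. With α = 0.05, fail to reject H₀.

z = 1.0242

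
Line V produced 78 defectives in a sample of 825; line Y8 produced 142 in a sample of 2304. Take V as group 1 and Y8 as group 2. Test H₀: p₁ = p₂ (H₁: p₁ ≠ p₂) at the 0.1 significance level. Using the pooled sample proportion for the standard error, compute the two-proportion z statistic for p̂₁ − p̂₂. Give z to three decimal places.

z = 3.173

p̂₁ = 78/825 ≈ 0.094545, p̂₂ = 142/2304 ≈ 0.061632.
Pooled p̂ = (78+142)/(825+2304) = 220/3129 = 0.070310.
SE = √(0.0653665 × 0.00164615) = 0.010373.
z = (0.094545 − 0.061632)/0.010373 = 0.032913/0.010373 = 3.173.
Two-sided p-value ≈ 2·Φ(−3.173) = 0.0015. With α = 0.1, reject H₀.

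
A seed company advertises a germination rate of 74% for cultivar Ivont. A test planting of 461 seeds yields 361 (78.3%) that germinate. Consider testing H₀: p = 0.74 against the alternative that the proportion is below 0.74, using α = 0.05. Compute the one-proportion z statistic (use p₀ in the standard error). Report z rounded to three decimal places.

z = 2.109

p̂ = 361/461 ≈ 0.78308.
SE = √(p₀(1−p₀)/n) = √(0.1924/461) = 0.02043.
z = (0.78308 − 0.74)/0.02043 = 0.04308/0.02043 = 2.109.
p-value = P(Z < 2.109) ≈ 0.9825, so at α = 0.05 we fail to reject H₀.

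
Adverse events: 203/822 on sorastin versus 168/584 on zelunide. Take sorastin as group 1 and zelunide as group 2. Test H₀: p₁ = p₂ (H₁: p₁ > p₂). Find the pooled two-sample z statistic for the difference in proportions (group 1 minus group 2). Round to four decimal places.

z = -1.7069

p̂₁ = 203/822 ≈ 0.246959, p̂₂ = 168/584 ≈ 0.287671.
Pooled p̂ = (203+168)/(822+584) = 371/1406 = 0.263869.
SE = √(p̂(1−p̂)(1/n₁+1/n₂)) = √(0.263869·0.736131·0.00292887) = √(0.000568911) = 0.023852.
z = (0.246959 − 0.287671)/0.023852 = -0.040712/0.023852 = -1.7069.
p-value = P(Z > -1.707) ≈ 0.9561.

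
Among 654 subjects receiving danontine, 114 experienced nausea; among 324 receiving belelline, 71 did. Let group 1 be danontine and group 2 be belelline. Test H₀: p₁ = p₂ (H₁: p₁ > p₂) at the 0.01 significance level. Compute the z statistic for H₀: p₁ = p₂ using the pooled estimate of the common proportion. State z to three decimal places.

z = -1.685

p̂₁ = 114/654 = 0.17431, p̂₂ = 71/324 = 0.21914.
Pooled p̂ = (114+71)/(654+324) = 185/978 = 0.18916.
SE = √(p̂(1−p̂)(1/n₁+1/n₂)) = √(0.18916·0.81084·0.00461547) = √(0.000707919) = 0.02661.
z = (0.17431 − 0.21914)/0.02661 = -0.04483/0.02661 = -1.685.
p-value = P(Z > -1.685) ≈ 0.9540, so at α = 0.01 we fail to reject H₀.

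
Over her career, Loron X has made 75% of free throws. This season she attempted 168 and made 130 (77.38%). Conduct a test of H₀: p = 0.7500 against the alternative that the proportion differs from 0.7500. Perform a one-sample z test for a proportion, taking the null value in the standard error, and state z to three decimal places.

z = 0.713

p̂ = 130/168 = 0.77381.
Under H₀, SE = √(0.75·0.25/168) = √(0.00111607) = 0.03341.
z = (0.77381 − 0.75)/0.03341 = 0.02381/0.03341 = 0.713.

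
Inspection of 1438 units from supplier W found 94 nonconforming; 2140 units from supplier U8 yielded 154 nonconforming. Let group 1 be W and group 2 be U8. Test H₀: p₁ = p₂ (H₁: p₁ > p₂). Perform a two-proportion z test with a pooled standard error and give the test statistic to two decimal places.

p̂₁ = 94/1438 ≈ 0.0654, p̂₂ = 154/2140 ≈ 0.0720.
Pooled p̂ = (94+154)/(1438+2140) = 248/3578 = 0.0693.
SE = √(p̂(1−p̂)(1/n₁+1/n₂)) = √(0.0693·0.9307·0.0011627) = √(7.50037e-05) = 0.0087.
z = (0.0654 − 0.0720)/0.0087 = -0.0066/0.0087 = -0.76.
p-value = P(Z > -0.761) ≈ 0.7768.

z = -0.76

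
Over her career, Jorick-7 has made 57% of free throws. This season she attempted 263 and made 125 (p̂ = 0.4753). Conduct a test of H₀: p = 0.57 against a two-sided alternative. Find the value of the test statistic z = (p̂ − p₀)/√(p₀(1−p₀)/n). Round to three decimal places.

z = -3.103

p̂ = 125/263 = 0.475285.
Standard error under H₀: √(0.57×0.43/263) = 0.030528.
z = (0.475285 − 0.57)/0.030528 = -0.094715/0.030528 = -3.103.
Two-sided p-value ≈ 2·Φ(−3.103) = 0.0019.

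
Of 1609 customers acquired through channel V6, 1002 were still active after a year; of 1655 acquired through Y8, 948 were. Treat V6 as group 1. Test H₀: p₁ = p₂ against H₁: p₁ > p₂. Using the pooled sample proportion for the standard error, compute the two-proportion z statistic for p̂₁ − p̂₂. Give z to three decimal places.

p̂₁ = 1002/1609 = 0.622747, p̂₂ = 948/1655 = 0.572810.
Pooled p̂ = (1002+948)/(1609+1655) = 1950/3264 = 0.597426.
SE = √(0.240508 × 0.00122573) = 0.017170.
z = (0.622747 − 0.572810)/0.017170 = 0.049937/0.017170 = 2.908.
p-value = P(Z > 2.908) ≈ 0.0018.

z = 2.908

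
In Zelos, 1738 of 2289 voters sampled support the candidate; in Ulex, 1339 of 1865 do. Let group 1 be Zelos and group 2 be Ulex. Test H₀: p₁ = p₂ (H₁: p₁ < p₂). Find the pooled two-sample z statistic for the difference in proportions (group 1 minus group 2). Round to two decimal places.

z = 3.02

p̂₁ = 1738/2289 ≈ 0.75928, p̂₂ = 1339/1865 ≈ 0.71796.
Pooled p̂ = (1738+1339)/(2289+1865) = 3077/4154 = 0.74073.
SE = √(0.192048 × 0.000973065) = 0.01367.
z = (0.75928 − 0.71796)/0.01367 = 0.04132/0.01367 = 3.02.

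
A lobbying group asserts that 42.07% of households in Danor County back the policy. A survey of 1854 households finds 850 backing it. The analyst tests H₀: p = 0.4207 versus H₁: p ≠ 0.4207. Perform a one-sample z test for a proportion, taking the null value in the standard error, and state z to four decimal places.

p̂ = 850/1854 = 0.45846818.
Under H₀, SE = √(0.4207·0.5793/1854) = √(0.000131452) = 0.01146524.
z = (0.45846818 − 0.4207)/0.01146524 = 0.03776818/0.01146524 = 3.2941.

z = 3.2941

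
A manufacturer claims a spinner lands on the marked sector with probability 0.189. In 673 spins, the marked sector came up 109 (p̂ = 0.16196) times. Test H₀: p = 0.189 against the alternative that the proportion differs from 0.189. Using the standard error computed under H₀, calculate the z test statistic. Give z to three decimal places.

p̂ = 109/673 = 0.16196.
Standard error under H₀: √(0.189×0.811/673) = 0.01509.
z = (0.16196 − 0.189)/0.01509 = -0.02704/0.01509 = -1.792.

z = -1.792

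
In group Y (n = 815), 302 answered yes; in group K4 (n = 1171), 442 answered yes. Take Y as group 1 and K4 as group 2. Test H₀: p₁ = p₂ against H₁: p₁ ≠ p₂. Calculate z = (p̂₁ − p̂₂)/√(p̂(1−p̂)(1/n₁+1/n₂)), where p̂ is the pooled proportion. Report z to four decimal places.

z = -0.3126

p̂₁ = 302/815 ≈ 0.370552, p̂₂ = 442/1171 ≈ 0.377455.
Pooled p̂ = (302+442)/(815+1171) = 744/1986 = 0.374622.
SE = √(0.23428 × 0.00208096) = 0.022080.
z = (0.370552 − 0.377455)/0.022080 = -0.006903/0.022080 = -0.3126.
Two-sided p-value ≈ 2·Φ(−0.313) = 0.7546.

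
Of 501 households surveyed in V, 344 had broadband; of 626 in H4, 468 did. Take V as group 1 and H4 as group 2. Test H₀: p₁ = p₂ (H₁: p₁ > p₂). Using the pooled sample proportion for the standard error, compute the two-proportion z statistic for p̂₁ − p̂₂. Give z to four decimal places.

p̂₁ = 344/501 ≈ 0.686627, p̂₂ = 468/626 ≈ 0.747604.
Pooled p̂ = (344+468)/(501+626) = 812/1127 = 0.720497.
SE = √(p̂(1−p̂)(1/n₁+1/n₂)) = √(0.720497·0.279503·0.00359345) = √(0.000723653) = 0.026901.
z = (0.686627 − 0.747604)/0.026901 = -0.060977/0.026901 = -2.2667.
p-value = P(Z > -2.267) ≈ 0.9883.

z = -2.2667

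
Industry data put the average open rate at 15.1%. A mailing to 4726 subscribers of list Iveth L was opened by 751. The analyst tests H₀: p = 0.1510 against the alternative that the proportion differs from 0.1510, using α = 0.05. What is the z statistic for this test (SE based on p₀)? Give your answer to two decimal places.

p̂ = 751/4726 ≈ 0.1589.
Standard error under H₀: √(0.151×0.849/4726) = 0.0052.
z = (0.1589 − 0.151)/0.0052 = 0.0079/0.0052 = 1.52.
Two-sided p-value ≈ 2·Φ(−1.518) = 0.1289. With α = 0.05, fail to reject H₀.

z = 1.52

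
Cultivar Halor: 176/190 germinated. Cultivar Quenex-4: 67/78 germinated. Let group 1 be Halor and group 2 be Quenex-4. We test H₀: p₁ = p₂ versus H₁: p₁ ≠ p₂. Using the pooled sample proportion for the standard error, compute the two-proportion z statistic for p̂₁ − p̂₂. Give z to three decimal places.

p̂₁ = 176/190 ≈ 0.92632, p̂₂ = 67/78 ≈ 0.85897.
Pooled p̂ = (176+67)/(190+78) = 243/268 = 0.90672.
SE = √(p̂(1−p̂)(1/n₁+1/n₂)) = √(0.90672·0.09328·0.0180837) = √(0.00152955) = 0.03911.
z = (0.92632 − 0.85897)/0.03911 = 0.06735/0.03911 = 1.722.
p-value = 2·P(Z > 1.722) ≈ 0.0851.

z = 1.722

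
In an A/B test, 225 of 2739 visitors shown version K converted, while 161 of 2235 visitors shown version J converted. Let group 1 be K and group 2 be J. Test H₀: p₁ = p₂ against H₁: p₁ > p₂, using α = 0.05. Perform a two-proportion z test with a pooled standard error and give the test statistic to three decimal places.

z = 1.326

p̂₁ = 225/2739 = 0.082147, p̂₂ = 161/2235 = 0.072036.
Pooled p̂ = (225+161)/(2739+2235) = 386/4974 = 0.077604.
SE = √(p̂(1−p̂)(1/n₁+1/n₂)) = √(0.077604·0.922396·0.000812524) = √(5.81615e-05) = 0.007626.
z = (0.082147 − 0.072036)/0.007626 = 0.010111/0.007626 = 1.326.
p-value = P(Z > 1.326) ≈ 0.0925. With α = 0.05, fail to reject H₀.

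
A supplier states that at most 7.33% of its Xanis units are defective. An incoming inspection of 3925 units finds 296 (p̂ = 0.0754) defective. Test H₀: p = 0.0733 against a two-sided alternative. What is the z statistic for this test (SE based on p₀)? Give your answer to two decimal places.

p̂ = 296/3925 = 0.07541.
SE = √(p₀(1−p₀)/n) = √(0.067927/3925) = 0.00416.
z = (0.07541 − 0.0733)/0.00416 = 0.00211/0.00416 = 0.51.

z = 0.51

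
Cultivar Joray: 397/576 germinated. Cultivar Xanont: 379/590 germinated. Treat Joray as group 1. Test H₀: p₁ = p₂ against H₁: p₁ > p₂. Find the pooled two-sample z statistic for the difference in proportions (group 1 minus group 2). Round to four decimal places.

p̂₁ = 397/576 ≈ 0.689236, p̂₂ = 379/590 ≈ 0.642373.
Pooled p̂ = (397+379)/(576+590) = 776/1166 = 0.665523.
SE = √(p̂(1−p̂)(1/n₁+1/n₂)) = √(0.665523·0.334477·0.00343103) = √(0.000763754) = 0.027636.
z = (0.689236 − 0.642373)/0.027636 = 0.046863/0.027636 = 1.6957.
p-value = P(Z > 1.696) ≈ 0.0450.

z = 1.6957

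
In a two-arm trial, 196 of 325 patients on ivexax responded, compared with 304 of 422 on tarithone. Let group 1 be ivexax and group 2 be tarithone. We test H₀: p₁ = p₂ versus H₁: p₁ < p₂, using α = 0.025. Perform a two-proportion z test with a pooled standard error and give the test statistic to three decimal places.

z = -3.379

p̂₁ = 196/325 ≈ 0.603077, p̂₂ = 304/422 ≈ 0.720379.
Pooled p̂ = (196+304)/(325+422) = 500/747 = 0.669344.
SE = √(p̂(1−p̂)(1/n₁+1/n₂)) = √(0.669344·0.330656·0.00544659) = √(0.00120545) = 0.034720.
z = (0.603077 − 0.720379)/0.034720 = -0.117302/0.034720 = -3.379.
p-value = P(Z < -3.379) ≈ 0.0004; since p < α = 0.025, reject H₀.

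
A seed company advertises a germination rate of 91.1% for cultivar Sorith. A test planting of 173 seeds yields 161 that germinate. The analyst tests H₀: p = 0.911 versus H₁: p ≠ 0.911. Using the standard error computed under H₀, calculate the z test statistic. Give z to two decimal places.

p̂ = 161/173 ≈ 0.9306.
Under H₀, SE = √(0.911·0.089/173) = √(0.000468665) = 0.0216.
z = (0.9306 − 0.911)/0.0216 = 0.0196/0.0216 = 0.91.
p-value = 2·P(Z > 0.907) ≈ 0.3644.

z = 0.91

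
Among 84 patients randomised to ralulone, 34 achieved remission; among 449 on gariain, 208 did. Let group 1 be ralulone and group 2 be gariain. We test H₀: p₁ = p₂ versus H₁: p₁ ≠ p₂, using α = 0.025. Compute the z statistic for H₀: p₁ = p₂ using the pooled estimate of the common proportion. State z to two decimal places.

p̂₁ = 34/84 ≈ 0.4048, p̂₂ = 208/449 ≈ 0.4633.
Pooled p̂ = (34+208)/(84+449) = 242/533 = 0.4540.
SE = √(0.247887 × 0.0141319) = 0.0592.
z = (0.4048 − 0.4633)/0.0592 = -0.0585/0.0592 = -0.99.
p-value = 2·P(Z > 0.988) ≈ 0.3230. With α = 0.025, fail to reject H₀.

z = -0.99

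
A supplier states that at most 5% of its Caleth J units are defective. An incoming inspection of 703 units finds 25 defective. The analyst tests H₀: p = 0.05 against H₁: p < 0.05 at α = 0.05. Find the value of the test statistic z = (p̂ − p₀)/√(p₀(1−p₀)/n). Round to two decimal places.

z = -1.76

p̂ = 25/703 ≈ 0.0356.
SE = √(p₀(1−p₀)/n) = √(0.0475/703) = 0.0082.
z = (0.0356 − 0.05)/0.0082 = -0.0144/0.0082 = -1.76.
p-value = P(Z < -1.756) ≈ 0.0395. With α = 0.05, reject H₀.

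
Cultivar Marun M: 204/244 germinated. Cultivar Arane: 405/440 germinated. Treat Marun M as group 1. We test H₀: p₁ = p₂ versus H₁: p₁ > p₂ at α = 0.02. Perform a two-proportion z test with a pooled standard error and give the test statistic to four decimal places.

z = -3.3837

p̂₁ = 204/244 = 0.836066, p̂₂ = 405/440 = 0.920455.
Pooled p̂ = (204+405)/(244+440) = 609/684 = 0.890351.
SE = √(0.0976262 × 0.00637109) = 0.024940.
z = (0.836066 − 0.920455)/0.024940 = -0.084389/0.024940 = -3.3837.
p-value = P(Z > -3.384) ≈ 0.9996, so at α = 0.02 we fail to reject H₀.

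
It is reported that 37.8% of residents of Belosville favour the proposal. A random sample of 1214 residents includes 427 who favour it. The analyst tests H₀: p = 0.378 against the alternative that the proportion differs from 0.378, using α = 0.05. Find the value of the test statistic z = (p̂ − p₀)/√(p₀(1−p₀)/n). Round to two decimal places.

p̂ = 427/1214 = 0.3517.
Standard error under H₀: √(0.378×0.622/1214) = 0.0139.
z = (0.3517 − 0.378)/0.0139 = -0.0263/0.0139 = -1.89.
Two-sided p-value ≈ 2·Φ(−1.888) = 0.0591; since p > α = 0.05, fail to reject H₀.

z = -1.89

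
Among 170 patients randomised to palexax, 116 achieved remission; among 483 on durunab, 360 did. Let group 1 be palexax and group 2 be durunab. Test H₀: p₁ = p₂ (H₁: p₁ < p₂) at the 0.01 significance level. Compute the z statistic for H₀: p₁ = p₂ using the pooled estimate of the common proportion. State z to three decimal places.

z = -1.589

p̂₁ = 116/170 ≈ 0.68235, p̂₂ = 360/483 ≈ 0.74534.
Pooled p̂ = (116+360)/(170+483) = 476/653 = 0.72894.
SE = √(p̂(1−p̂)(1/n₁+1/n₂)) = √(0.72894·0.27106·0.00795275) = √(0.00157134) = 0.03964.
z = (0.68235 − 0.74534)/0.03964 = -0.06299/0.03964 = -1.589.
p-value = P(Z < -1.589) ≈ 0.0560; since p > α = 0.01, fail to reject H₀.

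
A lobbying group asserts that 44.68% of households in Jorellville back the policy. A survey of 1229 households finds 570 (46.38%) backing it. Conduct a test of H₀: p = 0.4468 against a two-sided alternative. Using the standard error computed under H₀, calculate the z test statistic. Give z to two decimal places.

z = 1.20

p̂ = 570/1229 ≈ 0.4638.
SE = √(p₀(1−p₀)/n) = √(0.24717/1229) = 0.0142.
z = (0.4638 − 0.4468)/0.0142 = 0.0170/0.0142 = 1.20.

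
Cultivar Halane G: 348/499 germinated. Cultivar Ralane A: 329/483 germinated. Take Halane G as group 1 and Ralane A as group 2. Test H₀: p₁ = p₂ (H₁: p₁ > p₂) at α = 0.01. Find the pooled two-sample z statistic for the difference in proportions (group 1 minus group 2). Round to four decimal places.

z = 0.5497

p̂₁ = 348/499 = 0.697395, p̂₂ = 329/483 = 0.681159.
Pooled p̂ = (348+329)/(499+483) = 677/982 = 0.689409.
SE = √(p̂(1−p̂)(1/n₁+1/n₂)) = √(0.689409·0.310591·0.0040744) = √(0.000872427) = 0.029537.
z = (0.697395 − 0.681159)/0.029537 = 0.016236/0.029537 = 0.5497.
p-value = P(Z > 0.550) ≈ 0.2913; since p > α = 0.01, fail to reject H₀.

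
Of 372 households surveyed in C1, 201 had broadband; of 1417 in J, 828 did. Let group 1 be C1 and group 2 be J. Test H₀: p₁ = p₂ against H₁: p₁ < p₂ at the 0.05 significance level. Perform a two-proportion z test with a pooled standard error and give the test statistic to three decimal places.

p̂₁ = 201/372 = 0.54032, p̂₂ = 828/1417 = 0.58433.
Pooled p̂ = (201+828)/(372+1417) = 1029/1789 = 0.57518.
SE = √(0.244348 × 0.00339389) = 0.02880.
z = (0.54032 − 0.58433)/0.02880 = -0.04401/0.02880 = -1.528.
p-value = P(Z < -1.528) ≈ 0.0632. With α = 0.05, fail to reject H₀.

z = -1.528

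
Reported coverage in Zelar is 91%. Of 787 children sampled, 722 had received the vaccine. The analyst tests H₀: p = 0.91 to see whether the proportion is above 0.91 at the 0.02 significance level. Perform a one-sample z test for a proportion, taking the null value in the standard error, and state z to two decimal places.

p̂ = 722/787 = 0.9174.
Standard error under H₀: √(0.91×0.09/787) = 0.0102.
z = (0.9174 − 0.91)/0.0102 = 0.0074/0.0102 = 0.73.
p-value = P(Z > 0.726) ≈ 0.2339; since p > α = 0.02, fail to reject H₀.

z = 0.73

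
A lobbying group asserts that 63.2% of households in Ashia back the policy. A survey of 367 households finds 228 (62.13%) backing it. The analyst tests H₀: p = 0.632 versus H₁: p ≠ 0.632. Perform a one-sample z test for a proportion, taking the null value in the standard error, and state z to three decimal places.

z = -0.427

p̂ = 228/367 ≈ 0.62125.
Under H₀, SE = √(0.632·0.368/367) = √(0.000633722) = 0.02517.
z = (0.62125 − 0.632)/0.02517 = -0.01075/0.02517 = -0.427.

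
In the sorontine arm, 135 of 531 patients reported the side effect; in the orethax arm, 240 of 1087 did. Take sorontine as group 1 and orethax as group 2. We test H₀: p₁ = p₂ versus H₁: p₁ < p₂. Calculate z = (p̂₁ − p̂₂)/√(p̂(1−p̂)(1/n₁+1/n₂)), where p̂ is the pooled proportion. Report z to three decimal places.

p̂₁ = 135/531 ≈ 0.25424, p̂₂ = 240/1087 ≈ 0.22079.
Pooled p̂ = (135+240)/(531+1087) = 375/1618 = 0.23177.
SE = √(p̂(1−p̂)(1/n₁+1/n₂)) = √(0.23177·0.76823·0.0028032) = √(0.000499114) = 0.02234.
z = (0.25424 − 0.22079)/0.02234 = 0.03345/0.02234 = 1.497.
p-value = P(Z < 1.497) ≈ 0.9328.

z = 1.497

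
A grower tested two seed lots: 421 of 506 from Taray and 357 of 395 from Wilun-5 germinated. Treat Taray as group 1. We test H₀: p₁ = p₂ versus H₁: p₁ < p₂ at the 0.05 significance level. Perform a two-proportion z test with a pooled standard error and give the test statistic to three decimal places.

z = -3.114

p̂₁ = 421/506 = 0.83202, p̂₂ = 357/395 = 0.90380.
Pooled p̂ = (421+357)/(506+395) = 778/901 = 0.86349.
SE = √(p̂(1−p̂)(1/n₁+1/n₂)) = √(0.86349·0.13651·0.00450793) = √(0.000531389) = 0.02305.
z = (0.83202 − 0.90380)/0.02305 = -0.07178/0.02305 = -3.114.
p-value = P(Z < -3.114) ≈ 0.0009. With α = 0.05, reject H₀.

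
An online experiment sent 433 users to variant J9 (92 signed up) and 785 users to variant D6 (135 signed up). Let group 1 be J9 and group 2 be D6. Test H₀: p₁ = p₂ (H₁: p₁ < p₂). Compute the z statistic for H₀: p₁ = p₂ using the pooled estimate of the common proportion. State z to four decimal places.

p̂₁ = 92/433 ≈ 0.212471, p̂₂ = 135/785 ≈ 0.171975.
Pooled p̂ = (92+135)/(433+785) = 227/1218 = 0.186371.
SE = √(0.151637 × 0.00358335) = 0.023310.
z = (0.212471 − 0.171975)/0.023310 = 0.040496/0.023310 = 1.7373.

z = 1.7373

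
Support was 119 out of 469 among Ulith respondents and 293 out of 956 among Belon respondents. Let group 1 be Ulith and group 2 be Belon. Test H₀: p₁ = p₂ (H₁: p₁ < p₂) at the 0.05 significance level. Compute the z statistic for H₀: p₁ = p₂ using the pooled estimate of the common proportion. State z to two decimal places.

p̂₁ = 119/469 = 0.2537, p̂₂ = 293/956 = 0.3065.
Pooled p̂ = (119+293)/(469+956) = 412/1425 = 0.2891.
SE = √(p̂(1−p̂)(1/n₁+1/n₂)) = √(0.2891·0.7109·0.00317822) = √(0.000653222) = 0.0256.
z = (0.2537 − 0.3065)/0.0256 = -0.0528/0.0256 = -2.06.
p-value = P(Z < -2.064) ≈ 0.0195; since p < α = 0.05, reject H₀.

z = -2.06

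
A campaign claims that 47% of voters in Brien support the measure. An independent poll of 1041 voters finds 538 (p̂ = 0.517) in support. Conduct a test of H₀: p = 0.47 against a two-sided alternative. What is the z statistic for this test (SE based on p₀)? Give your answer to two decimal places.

z = 3.03

p̂ = 538/1041 = 0.51681.
Standard error under H₀: √(0.47×0.53/1041) = 0.01547.
z = (0.51681 − 0.47)/0.01547 = 0.04681/0.01547 = 3.03.
Two-sided p-value ≈ 2·Φ(−3.026) = 0.0025.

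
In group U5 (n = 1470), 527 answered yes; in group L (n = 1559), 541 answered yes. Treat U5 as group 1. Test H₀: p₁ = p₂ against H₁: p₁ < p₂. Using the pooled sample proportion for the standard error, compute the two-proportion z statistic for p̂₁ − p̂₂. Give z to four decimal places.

z = 0.6613

p̂₁ = 527/1470 = 0.358503, p̂₂ = 541/1559 = 0.347017.
Pooled p̂ = (527+541)/(1470+1559) = 1068/3029 = 0.352592.
SE = √(0.228271 × 0.00132171) = 0.017370.
z = (0.358503 − 0.347017)/0.017370 = 0.011486/0.017370 = 0.6613.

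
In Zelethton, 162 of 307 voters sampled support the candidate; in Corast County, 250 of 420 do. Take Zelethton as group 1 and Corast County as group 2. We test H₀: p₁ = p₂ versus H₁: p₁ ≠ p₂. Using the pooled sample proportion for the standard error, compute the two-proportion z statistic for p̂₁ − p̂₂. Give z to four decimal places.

p̂₁ = 162/307 ≈ 0.5276873, p̂₂ = 250/420 ≈ 0.5952381.
Pooled p̂ = (162+250)/(307+420) = 412/727 = 0.5667125.
SE = √(p̂(1−p̂)(1/n₁+1/n₂)) = √(0.5667125·0.4332875·0.00563828) = √(0.00138448) = 0.0372086.
z = (0.5276873 − 0.5952381)/0.0372086 = -0.0675508/0.0372086 = -1.8155.
p-value = 2·P(Z > 1.815) ≈ 0.0695.

z = -1.8155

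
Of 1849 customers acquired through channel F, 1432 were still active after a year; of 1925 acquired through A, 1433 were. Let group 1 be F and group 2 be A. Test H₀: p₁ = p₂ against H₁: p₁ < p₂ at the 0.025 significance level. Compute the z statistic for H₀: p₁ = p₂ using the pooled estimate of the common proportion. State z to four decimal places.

p̂₁ = 1432/1849 = 0.7744727, p̂₂ = 1433/1925 = 0.7444156.
Pooled p̂ = (1432+1433)/(1849+1925) = 2865/3774 = 0.7591415.
SE = √(0.182846 × 0.00106031) = 0.0139239.
z = (0.7744727 − 0.7444156)/0.0139239 = 0.0300571/0.0139239 = 2.1587.
p-value = P(Z < 2.159) ≈ 0.9846, so at α = 0.025 we fail to reject H₀.

z = 2.1587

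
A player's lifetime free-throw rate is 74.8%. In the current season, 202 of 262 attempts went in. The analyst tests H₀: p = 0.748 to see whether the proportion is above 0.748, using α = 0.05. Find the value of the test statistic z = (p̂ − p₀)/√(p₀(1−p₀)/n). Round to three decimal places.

p̂ = 202/262 ≈ 0.77099.
Standard error under H₀: √(0.748×0.252/262) = 0.02682.
z = (0.77099 − 0.748)/0.02682 = 0.02299/0.02682 = 0.857.
p-value = P(Z > 0.857) ≈ 0.1957, so at α = 0.05 we fail to reject H₀.

z = 0.857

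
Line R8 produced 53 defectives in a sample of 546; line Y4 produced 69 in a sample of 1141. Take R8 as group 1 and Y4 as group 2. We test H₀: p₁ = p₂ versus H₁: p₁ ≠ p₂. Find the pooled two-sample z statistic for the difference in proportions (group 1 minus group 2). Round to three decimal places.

z = 2.715

p̂₁ = 53/546 ≈ 0.09707, p̂₂ = 69/1141 ≈ 0.06047.
Pooled p̂ = (53+69)/(546+1141) = 122/1687 = 0.07232.
SE = √(0.0670879 × 0.00270793) = 0.01348.
z = (0.09707 − 0.06047)/0.01348 = 0.03660/0.01348 = 2.715.
Two-sided p-value ≈ 2·Φ(−2.715) = 0.0066.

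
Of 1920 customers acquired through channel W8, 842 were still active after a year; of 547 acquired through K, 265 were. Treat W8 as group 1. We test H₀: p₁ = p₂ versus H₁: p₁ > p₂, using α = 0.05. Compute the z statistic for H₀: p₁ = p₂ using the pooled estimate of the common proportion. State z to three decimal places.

z = -1.905

p̂₁ = 842/1920 ≈ 0.43854, p̂₂ = 265/547 ≈ 0.48446.
Pooled p̂ = (842+265)/(1920+547) = 1107/2467 = 0.44872.
SE = √(0.247371 × 0.00234899) = 0.02411.
z = (0.43854 − 0.48446)/0.02411 = -0.04592/0.02411 = -1.905.
p-value = P(Z > -1.905) ≈ 0.9716, so at α = 0.05 we fail to reject H₀.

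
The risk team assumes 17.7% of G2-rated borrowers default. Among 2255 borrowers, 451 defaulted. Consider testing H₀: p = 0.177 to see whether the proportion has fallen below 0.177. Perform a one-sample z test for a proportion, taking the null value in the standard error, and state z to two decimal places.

z = 2.86

p̂ = 451/2255 = 0.20000.
Standard error under H₀: √(0.177×0.823/2255) = 0.00804.
z = (0.20000 − 0.177)/0.00804 = 0.02300/0.00804 = 2.86.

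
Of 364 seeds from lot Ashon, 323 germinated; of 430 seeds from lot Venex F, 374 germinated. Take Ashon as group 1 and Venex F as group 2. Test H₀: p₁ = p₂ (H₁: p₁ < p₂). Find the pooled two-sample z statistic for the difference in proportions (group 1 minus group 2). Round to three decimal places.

z = 0.754

p̂₁ = 323/364 = 0.88736, p̂₂ = 374/430 = 0.86977.
Pooled p̂ = (323+374)/(364+430) = 697/794 = 0.87783.
SE = √(p̂(1−p̂)(1/n₁+1/n₂)) = √(0.87783·0.12217·0.00507283) = √(0.000544019) = 0.02332.
z = (0.88736 − 0.86977)/0.02332 = 0.01759/0.02332 = 0.754.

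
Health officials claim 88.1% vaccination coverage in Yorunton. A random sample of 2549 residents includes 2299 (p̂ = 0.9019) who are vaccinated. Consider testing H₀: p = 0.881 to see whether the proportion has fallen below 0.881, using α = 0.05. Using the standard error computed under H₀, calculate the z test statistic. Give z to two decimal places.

p̂ = 2299/2549 = 0.90192.
Under H₀, SE = √(0.881·0.119/2549) = √(4.11295e-05) = 0.00641.
z = (0.90192 − 0.881)/0.00641 = 0.02092/0.00641 = 3.26.
p-value = P(Z < 3.262) ≈ 0.9994; since p > α = 0.05, fail to reject H₀.

z = 3.26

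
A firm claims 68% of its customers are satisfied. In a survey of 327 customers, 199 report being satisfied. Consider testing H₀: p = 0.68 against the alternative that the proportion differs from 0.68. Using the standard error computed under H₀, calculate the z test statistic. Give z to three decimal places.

p̂ = 199/327 ≈ 0.60856.
Standard error under H₀: √(0.68×0.32/327) = 0.02580.
z = (0.60856 − 0.68)/0.02580 = -0.07144/0.02580 = -2.769.

z = -2.769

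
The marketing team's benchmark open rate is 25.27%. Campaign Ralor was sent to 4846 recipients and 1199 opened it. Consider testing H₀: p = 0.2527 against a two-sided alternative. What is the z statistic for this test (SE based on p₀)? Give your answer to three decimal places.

z = -0.846

p̂ = 1199/4846 ≈ 0.24742.
SE = √(p₀(1−p₀)/n) = √(0.18884/4846) = 0.00624.
z = (0.24742 − 0.2527)/0.00624 = -0.00528/0.00624 = -0.846.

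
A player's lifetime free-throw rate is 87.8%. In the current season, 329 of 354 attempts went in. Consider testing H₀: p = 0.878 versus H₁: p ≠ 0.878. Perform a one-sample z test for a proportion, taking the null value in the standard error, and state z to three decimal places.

z = 2.954

p̂ = 329/354 ≈ 0.929379.
SE = √(p₀(1−p₀)/n) = √(0.10712/354) = 0.017395.
z = (0.929379 − 0.878)/0.017395 = 0.051379/0.017395 = 2.954.
p-value = 2·P(Z > 2.954) ≈ 0.0031.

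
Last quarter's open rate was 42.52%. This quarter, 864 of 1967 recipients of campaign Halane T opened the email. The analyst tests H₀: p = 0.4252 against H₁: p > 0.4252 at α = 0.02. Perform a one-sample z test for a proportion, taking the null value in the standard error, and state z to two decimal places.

z = 1.26

p̂ = 864/1967 = 0.4392.
Standard error under H₀: √(0.4252×0.5748/1967) = 0.0111.
z = (0.4392 − 0.4252)/0.0111 = 0.0140/0.0111 = 1.26.
p-value = P(Z > 1.260) ≈ 0.1038, so at α = 0.02 we fail to reject H₀.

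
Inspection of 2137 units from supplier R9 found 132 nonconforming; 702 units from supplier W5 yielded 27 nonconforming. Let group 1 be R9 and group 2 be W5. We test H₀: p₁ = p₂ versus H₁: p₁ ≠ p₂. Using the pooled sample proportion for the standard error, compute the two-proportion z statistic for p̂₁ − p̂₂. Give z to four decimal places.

p̂₁ = 132/2137 = 0.0617688, p̂₂ = 27/702 = 0.0384615.
Pooled p̂ = (132+27)/(2137+702) = 159/2839 = 0.0560056.
SE = √(p̂(1−p̂)(1/n₁+1/n₂)) = √(0.0560056·0.9439944·0.00189245) = √(0.000100052) = 0.0100026.
z = (0.0617688 − 0.0384615)/0.0100026 = 0.0233073/0.0100026 = 2.3301.

z = 2.3301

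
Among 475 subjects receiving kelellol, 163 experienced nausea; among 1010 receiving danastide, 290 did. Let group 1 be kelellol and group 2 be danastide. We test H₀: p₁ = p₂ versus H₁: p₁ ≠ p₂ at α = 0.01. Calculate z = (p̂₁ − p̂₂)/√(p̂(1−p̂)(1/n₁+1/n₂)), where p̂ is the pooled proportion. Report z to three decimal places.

p̂₁ = 163/475 ≈ 0.34316, p̂₂ = 290/1010 ≈ 0.28713.
Pooled p̂ = (163+290)/(475+1010) = 453/1485 = 0.30505.
SE = √(p̂(1−p̂)(1/n₁+1/n₂)) = √(0.30505·0.69495·0.00309536) = √(0.0006562) = 0.02562.
z = (0.34316 − 0.28713)/0.02562 = 0.05603/0.02562 = 2.187.
Two-sided p-value ≈ 2·Φ(−2.187) = 0.0287, so at α = 0.01 we fail to reject H₀.

z = 2.187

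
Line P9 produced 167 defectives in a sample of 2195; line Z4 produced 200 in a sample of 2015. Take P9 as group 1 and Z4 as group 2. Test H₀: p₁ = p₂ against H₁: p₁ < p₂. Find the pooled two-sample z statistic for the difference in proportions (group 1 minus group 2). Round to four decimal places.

p̂₁ = 167/2195 = 0.0760820, p̂₂ = 200/2015 = 0.0992556.
Pooled p̂ = (167+200)/(2195+2015) = 367/4210 = 0.0871734.
SE = √(0.0795742 × 0.000951859) = 0.0087031.
z = (0.0760820 − 0.0992556)/0.0087031 = -0.0231736/0.0087031 = -2.6627.
p-value = P(Z < -2.663) ≈ 0.0039.

z = -2.6627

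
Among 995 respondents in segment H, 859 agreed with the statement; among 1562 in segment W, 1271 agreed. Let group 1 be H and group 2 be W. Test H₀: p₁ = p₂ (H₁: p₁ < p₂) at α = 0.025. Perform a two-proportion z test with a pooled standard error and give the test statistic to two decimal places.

z = 3.28

p̂₁ = 859/995 = 0.8633, p̂₂ = 1271/1562 = 0.8137.
Pooled p̂ = (859+1271)/(995+1562) = 2130/2557 = 0.8330.
SE = √(p̂(1−p̂)(1/n₁+1/n₂)) = √(0.8330·0.1670·0.00164523) = √(0.000228861) = 0.0151.
z = (0.8633 − 0.8137)/0.0151 = 0.0496/0.0151 = 3.28.
p-value = P(Z < 3.280) ≈ 0.9995. With α = 0.025, fail to reject H₀.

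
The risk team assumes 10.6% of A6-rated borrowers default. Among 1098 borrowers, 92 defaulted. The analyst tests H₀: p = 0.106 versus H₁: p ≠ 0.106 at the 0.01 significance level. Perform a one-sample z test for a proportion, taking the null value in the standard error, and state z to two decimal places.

p̂ = 92/1098 = 0.0838.
Standard error under H₀: √(0.106×0.894/1098) = 0.0093.
z = (0.0838 − 0.106)/0.0093 = -0.0222/0.0093 = -2.39.
Two-sided p-value ≈ 2·Φ(−2.391) = 0.0168. With α = 0.01, fail to reject H₀.

z = -2.39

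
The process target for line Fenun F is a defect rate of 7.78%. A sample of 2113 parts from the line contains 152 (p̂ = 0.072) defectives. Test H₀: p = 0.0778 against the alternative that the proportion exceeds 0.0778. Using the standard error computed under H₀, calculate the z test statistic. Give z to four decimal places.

p̂ = 152/2113 = 0.0719356.
SE = √(p₀(1−p₀)/n) = √(0.071747/2113) = 0.0058271.
z = (0.0719356 − 0.0778)/0.0058271 = -0.0058644/0.0058271 = -1.0064.
p-value = P(Z > -1.006) ≈ 0.8429.

z = -1.0064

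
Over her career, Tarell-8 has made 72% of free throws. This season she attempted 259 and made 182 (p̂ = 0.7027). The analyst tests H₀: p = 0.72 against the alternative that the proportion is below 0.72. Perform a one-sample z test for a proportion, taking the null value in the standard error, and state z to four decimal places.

p̂ = 182/259 ≈ 0.702703.
Under H₀, SE = √(0.72·0.28/259) = √(0.000778378) = 0.027899.
z = (0.702703 − 0.72)/0.027899 = -0.017297/0.027899 = -0.6200.

z = -0.6200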